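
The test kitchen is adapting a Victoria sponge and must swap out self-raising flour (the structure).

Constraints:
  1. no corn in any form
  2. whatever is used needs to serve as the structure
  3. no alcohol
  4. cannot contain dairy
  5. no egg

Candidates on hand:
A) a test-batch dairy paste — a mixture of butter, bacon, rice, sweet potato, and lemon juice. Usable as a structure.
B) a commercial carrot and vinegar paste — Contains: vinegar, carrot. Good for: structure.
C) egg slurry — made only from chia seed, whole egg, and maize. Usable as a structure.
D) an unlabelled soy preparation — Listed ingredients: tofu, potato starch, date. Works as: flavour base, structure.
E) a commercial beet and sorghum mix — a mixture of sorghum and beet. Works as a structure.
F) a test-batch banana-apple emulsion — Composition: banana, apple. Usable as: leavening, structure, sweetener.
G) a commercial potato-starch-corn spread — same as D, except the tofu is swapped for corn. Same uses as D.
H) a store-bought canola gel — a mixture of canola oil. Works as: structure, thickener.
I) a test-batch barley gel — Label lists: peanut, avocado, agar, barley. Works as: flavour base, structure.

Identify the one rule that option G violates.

usable as a structure: satisfied
dairy-free: satisfied
corn-free: has corn — fails
alcohol-free: satisfied
egg-free: satisfied

corn-free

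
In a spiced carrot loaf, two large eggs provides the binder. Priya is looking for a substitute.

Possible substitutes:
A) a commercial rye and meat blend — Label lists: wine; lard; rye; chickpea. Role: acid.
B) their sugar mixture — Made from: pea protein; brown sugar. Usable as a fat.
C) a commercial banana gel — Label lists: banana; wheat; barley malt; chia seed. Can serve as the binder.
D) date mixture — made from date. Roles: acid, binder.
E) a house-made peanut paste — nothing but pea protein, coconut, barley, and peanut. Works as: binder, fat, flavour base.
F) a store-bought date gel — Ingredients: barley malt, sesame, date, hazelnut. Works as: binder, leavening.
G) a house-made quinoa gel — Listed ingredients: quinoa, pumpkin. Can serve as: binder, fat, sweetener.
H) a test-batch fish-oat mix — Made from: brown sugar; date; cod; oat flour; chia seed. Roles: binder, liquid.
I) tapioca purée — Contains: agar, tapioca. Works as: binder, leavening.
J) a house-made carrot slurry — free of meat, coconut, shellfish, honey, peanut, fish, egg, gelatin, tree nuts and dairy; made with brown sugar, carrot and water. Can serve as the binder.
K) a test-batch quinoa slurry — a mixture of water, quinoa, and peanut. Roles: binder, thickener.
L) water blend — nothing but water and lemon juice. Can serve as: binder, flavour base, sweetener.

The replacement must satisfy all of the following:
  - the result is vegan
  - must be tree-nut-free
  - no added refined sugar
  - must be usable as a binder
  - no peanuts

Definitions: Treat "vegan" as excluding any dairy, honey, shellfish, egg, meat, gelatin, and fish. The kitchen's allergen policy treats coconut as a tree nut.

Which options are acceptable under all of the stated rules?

C, D, G, I, L

A: not usable as a binder; has lard, so not vegan — reject
B: not usable as a binder; has brown sugar, so not no-added-sugar — out
C: works as a binder, vegan, tree-nut-free — valid
D: all constraints satisfied — keep
E: has peanut, so not peanut-free; has coconut, so not tree-nut-free — out
F: has hazelnut, so not tree-nut-free — out
G: only quinoa and pumpkin; none excluded — keep
H: has cod, so not vegan; has brown sugar, so not no-added-sugar — out
I: only agar and tapioca; none excluded — OK
J: has brown sugar, so not no-added-sugar — no
K: has peanut, so not peanut-free — no
L: every rule checks out — keep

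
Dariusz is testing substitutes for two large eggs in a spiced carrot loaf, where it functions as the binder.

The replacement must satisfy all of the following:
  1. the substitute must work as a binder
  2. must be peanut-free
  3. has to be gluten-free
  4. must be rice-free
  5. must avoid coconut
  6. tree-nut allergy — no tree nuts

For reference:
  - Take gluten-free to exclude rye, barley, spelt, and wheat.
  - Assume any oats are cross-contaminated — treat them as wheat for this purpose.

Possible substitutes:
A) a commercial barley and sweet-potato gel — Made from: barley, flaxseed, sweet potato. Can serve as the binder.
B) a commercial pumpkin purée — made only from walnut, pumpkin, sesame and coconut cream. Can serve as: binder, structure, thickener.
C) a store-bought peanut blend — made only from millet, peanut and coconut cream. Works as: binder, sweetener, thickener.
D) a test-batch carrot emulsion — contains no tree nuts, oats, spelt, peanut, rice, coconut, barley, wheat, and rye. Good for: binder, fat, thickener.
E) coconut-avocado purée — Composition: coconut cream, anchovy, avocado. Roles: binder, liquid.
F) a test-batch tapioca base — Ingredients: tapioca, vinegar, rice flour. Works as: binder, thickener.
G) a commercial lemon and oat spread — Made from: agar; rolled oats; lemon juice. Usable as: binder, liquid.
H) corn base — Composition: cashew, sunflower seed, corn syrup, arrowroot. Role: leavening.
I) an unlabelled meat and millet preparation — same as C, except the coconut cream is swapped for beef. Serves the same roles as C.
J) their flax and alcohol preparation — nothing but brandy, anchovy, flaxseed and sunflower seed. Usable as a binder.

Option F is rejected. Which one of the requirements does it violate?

rice-free

usable as a binder: satisfied
gluten-free: satisfied
tree-nut-free: satisfied
peanut-free: satisfied
coconut-free: satisfied
rice-free: has rice flour — fails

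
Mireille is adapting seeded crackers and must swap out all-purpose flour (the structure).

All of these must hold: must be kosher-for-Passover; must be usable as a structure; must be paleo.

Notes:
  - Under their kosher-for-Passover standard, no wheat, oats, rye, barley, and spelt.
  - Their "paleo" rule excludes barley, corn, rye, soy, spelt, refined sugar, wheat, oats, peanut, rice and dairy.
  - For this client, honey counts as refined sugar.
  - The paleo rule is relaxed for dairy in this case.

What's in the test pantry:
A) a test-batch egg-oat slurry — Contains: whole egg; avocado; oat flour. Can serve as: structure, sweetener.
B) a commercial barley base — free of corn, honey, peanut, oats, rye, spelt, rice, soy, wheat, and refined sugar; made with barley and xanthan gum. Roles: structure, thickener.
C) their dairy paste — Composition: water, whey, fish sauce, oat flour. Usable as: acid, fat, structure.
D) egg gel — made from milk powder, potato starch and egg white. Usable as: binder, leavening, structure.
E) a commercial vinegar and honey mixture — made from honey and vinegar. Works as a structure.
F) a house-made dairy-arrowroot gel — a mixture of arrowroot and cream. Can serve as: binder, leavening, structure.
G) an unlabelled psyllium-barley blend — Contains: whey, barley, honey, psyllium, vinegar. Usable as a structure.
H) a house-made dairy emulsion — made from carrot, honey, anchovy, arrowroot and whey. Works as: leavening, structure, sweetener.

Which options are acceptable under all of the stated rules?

D, F

A: has oat flour, so not kosher-for-Passover; has oat flour, so not paleo — no
B: has barley, so not kosher-for-Passover; has barley, so not paleo — reject
C: has oat flour, so not kosher-for-Passover; has oat flour, so not paleo — out
D: dairy is permitted under the paleo carve-out; nothing else excluded — valid
E: has honey, so not paleo — out
F: dairy is permitted under the paleo carve-out; nothing else excluded — keep
G: has barley, so not kosher-for-Passover; has barley, so not paleo — out
H: has honey, so not paleo — out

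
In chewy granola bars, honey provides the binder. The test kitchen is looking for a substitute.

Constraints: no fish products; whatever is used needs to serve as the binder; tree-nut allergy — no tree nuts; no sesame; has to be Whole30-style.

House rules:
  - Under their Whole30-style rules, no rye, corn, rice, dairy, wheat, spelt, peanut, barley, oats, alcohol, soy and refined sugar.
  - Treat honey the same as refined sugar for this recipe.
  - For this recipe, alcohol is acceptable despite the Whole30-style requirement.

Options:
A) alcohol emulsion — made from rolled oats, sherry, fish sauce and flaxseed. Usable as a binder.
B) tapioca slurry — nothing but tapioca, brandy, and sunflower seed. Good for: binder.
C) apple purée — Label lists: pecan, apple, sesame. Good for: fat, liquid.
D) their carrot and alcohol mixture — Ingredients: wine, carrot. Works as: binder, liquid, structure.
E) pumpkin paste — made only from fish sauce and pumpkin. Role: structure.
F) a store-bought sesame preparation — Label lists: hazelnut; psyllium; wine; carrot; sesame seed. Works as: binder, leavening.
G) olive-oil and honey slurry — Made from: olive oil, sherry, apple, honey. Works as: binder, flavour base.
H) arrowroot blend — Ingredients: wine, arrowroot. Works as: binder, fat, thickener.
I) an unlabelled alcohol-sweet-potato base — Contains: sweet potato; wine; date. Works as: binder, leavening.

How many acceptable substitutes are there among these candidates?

4

A: has rolled oats, so not Whole30-style; has fish sauce, so not fish-free — no
B: alcohol is permitted under the Whole30-style carve-out; nothing else excluded — keep
C: not usable as a binder; has sesame, so not sesame-free (and 1 more) — out
D: alcohol is permitted under the Whole30-style carve-out; nothing else excluded — valid
E: not usable as a binder; has fish sauce, so not fish-free — no
F: has sesame seed, so not sesame-free; has hazelnut, so not tree-nut-free — no
G: has honey, so not Whole30-style — reject
H: alcohol is permitted under the Whole30-style carve-out; nothing else excluded — valid
I: alcohol is permitted under the Whole30-style carve-out; nothing else excluded — keep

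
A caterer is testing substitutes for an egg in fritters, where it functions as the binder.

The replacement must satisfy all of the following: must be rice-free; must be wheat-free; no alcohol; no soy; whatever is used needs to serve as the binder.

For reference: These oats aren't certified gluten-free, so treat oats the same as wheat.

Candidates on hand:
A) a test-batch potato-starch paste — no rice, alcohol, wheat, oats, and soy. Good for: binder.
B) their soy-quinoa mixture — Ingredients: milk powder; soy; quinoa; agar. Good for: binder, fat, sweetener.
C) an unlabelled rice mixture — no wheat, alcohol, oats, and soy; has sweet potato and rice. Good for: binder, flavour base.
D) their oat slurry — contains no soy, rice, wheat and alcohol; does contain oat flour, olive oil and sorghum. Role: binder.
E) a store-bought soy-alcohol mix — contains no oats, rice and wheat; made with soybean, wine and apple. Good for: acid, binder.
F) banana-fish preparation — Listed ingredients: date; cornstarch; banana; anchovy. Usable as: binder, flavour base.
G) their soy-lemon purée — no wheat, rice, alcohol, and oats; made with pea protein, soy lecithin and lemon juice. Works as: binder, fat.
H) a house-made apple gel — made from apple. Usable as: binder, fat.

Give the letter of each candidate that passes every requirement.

A, F, H

A: all constraints satisfied — OK
B: has soy, so not soy-free — reject
C: has rice, so not rice-free — no
D: has oat flour, so not wheat-free — out
E: has soybean, so not soy-free; has wine, so not alcohol-free — out
F: no rice, no soy — OK
G: has soy lecithin, so not soy-free — no
H: only apple; none excluded — OK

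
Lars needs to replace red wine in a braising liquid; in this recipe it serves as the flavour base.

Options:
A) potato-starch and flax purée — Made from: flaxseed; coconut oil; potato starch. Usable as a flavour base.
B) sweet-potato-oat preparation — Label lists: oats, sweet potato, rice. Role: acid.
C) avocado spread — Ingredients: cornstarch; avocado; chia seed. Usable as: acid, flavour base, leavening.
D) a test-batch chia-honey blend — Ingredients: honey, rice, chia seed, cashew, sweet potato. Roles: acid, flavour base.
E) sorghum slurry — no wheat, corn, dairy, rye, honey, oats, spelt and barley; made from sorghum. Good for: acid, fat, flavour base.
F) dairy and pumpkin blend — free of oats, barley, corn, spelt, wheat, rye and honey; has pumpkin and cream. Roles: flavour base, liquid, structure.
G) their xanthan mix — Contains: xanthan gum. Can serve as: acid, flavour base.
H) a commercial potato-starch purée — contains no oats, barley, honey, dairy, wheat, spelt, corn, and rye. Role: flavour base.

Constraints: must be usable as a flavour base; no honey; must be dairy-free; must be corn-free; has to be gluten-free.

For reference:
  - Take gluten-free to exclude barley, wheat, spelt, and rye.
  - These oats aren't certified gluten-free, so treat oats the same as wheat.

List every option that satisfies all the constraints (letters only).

A: no corn, gluten-free — keep
B: not usable as a flavour base; has oats, so not gluten-free — no
C: has cornstarch, so not corn-free — reject
D: has honey, so not honey-free — reject
E: no honey, gluten-free — keep
F: has cream, so not dairy-free — reject
G: works as a flavour base, no corn, no honey — valid
H: nothing on the exclusion list — valid

A, E, G, H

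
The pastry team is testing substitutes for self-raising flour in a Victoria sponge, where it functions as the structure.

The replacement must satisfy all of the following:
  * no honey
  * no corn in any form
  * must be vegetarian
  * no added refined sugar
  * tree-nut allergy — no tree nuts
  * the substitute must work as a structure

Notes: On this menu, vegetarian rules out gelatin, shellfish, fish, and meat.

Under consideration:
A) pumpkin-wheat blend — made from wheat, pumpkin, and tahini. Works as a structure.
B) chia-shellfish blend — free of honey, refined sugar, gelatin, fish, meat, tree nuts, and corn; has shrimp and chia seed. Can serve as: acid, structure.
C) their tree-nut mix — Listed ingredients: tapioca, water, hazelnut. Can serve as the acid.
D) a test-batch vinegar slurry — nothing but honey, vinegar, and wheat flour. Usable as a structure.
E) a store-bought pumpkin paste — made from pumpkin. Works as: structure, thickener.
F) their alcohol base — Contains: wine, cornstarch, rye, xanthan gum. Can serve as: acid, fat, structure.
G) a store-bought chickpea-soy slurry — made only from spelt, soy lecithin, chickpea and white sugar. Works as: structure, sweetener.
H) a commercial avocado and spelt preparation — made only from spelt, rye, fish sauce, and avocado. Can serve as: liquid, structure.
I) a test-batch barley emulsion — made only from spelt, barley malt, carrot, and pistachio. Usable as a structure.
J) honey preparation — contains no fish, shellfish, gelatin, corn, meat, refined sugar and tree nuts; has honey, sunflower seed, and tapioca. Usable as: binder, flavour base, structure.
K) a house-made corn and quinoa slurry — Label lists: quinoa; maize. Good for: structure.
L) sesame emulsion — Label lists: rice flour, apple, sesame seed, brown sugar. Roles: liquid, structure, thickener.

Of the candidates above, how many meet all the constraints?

A: no tree nuts, no refined sugar — valid
B: has shrimp, so not vegetarian — no
C: not usable as a structure; has hazelnut, so not tree-nut-free — out
D: has honey, so not honey-free — out
E: works as a structure, no refined sugar, no tree nuts — valid
F: has cornstarch, so not corn-free — out
G: has white sugar, so not no-added-sugar — reject
H: has fish sauce, so not vegetarian — no
I: has pistachio, so not tree-nut-free — no
J: has honey, so not honey-free — reject
K: has maize, so not corn-free — reject
L: has brown sugar, so not no-added-sugar — out

2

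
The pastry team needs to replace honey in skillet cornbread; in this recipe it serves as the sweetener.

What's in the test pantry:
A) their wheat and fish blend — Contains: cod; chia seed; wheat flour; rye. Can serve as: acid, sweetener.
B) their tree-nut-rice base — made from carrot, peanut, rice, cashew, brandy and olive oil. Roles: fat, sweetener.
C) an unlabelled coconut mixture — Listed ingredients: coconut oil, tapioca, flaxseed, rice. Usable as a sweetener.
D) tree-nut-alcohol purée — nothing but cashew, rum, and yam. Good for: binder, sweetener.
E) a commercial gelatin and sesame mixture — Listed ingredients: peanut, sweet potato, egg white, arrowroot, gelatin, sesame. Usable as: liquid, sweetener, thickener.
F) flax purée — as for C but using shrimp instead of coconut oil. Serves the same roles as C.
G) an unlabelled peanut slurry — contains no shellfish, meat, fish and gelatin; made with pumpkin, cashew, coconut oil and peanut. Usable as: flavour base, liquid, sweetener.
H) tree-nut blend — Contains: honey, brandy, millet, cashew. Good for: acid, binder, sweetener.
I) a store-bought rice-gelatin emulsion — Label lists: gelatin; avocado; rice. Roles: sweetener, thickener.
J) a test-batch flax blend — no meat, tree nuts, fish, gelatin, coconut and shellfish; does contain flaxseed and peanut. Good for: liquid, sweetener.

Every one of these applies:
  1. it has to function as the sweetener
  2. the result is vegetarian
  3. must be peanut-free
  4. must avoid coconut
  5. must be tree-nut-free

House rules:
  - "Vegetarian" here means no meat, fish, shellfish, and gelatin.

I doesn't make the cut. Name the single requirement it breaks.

usable as a sweetener: satisfied
vegetarian: has gelatin — fails
peanut-free: satisfied
coconut-free: satisfied
tree-nut-free: satisfied

vegetarian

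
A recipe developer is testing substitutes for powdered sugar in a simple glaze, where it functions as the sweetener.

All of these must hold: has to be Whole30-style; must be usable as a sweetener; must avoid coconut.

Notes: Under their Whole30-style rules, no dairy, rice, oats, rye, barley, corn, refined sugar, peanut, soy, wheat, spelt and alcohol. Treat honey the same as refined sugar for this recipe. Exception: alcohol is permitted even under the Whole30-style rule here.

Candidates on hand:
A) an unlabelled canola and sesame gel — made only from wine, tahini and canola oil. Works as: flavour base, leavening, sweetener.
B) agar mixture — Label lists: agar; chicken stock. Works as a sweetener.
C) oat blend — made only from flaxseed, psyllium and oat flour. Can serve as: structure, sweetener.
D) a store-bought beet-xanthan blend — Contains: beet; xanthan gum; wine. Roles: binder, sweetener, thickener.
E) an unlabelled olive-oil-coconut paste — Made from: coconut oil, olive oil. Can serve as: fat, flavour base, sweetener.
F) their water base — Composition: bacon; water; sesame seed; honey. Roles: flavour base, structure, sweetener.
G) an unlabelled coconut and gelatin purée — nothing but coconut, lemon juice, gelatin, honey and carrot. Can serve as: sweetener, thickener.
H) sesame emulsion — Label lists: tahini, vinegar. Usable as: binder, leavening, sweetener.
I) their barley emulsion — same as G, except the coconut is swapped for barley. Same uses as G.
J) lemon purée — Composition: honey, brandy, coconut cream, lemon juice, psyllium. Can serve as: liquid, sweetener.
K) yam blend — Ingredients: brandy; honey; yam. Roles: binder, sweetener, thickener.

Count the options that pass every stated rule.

4

A: alcohol is permitted under the Whole30-style carve-out; nothing else excluded — valid
B: only chicken stock and agar; none excluded — valid
C: has oat flour, so not Whole30-style — reject
D: alcohol is permitted under the Whole30-style carve-out; nothing else excluded — OK
E: has coconut oil, so not coconut-free — reject
F: has honey, so not Whole30-style — out
G: has honey, so not Whole30-style; has coconut, so not coconut-free — no
H: nothing on the exclusion list — OK
I: has barley, so not Whole30-style — no
J: has honey, so not Whole30-style; has coconut cream, so not coconut-free — reject
K: has honey, so not Whole30-style — out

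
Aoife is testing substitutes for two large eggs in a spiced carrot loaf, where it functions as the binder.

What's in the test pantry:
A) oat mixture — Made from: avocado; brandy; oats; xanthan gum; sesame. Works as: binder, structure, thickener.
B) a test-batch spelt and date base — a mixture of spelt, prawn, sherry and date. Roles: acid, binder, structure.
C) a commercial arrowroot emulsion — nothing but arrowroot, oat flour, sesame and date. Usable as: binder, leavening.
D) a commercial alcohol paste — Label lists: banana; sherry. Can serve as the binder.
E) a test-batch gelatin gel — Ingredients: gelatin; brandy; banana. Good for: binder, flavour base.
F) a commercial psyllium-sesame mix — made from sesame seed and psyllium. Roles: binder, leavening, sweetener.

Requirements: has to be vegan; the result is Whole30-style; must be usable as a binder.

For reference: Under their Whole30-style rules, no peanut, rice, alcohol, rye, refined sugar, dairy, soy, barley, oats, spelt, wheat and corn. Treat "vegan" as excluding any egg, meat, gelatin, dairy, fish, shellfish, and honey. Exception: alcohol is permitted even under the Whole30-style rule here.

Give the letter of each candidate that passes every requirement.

D, F

A: has oats, so not Whole30-style — reject
B: has spelt, so not Whole30-style; has prawn, so not vegan — reject
C: has oat flour, so not Whole30-style — out
D: alcohol is permitted under the Whole30-style carve-out; nothing else excluded — keep
E: has gelatin, so not vegan — reject
F: vegan, Whole30-style — keep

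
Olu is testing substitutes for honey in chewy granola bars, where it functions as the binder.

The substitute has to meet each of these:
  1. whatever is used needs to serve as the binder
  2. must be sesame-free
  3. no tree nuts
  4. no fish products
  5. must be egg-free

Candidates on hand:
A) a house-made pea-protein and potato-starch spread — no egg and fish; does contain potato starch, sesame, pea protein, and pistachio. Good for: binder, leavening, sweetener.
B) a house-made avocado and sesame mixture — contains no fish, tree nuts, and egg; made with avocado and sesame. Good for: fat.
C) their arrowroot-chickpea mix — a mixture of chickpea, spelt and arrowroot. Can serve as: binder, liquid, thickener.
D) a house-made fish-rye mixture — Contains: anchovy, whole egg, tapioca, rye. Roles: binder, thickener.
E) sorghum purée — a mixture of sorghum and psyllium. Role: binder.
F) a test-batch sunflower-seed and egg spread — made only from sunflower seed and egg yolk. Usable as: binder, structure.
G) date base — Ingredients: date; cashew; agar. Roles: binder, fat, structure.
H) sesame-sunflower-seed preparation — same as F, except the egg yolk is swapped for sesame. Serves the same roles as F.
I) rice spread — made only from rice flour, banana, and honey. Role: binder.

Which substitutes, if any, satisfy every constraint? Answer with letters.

C, E, I

A: has pistachio, so not tree-nut-free; has sesame, so not sesame-free — no
B: not usable as a binder; has sesame, so not sesame-free — no
C: only spelt, chickpea and arrowroot; none excluded — OK
D: has anchovy, so not fish-free; has whole egg, so not egg-free — no
E: works as a binder, no sesame, no tree nuts — keep
F: has egg yolk, so not egg-free — reject
G: has cashew, so not tree-nut-free — out
H: has sesame, so not sesame-free — out
I: only honey, rice flour, and banana; none excluded — valid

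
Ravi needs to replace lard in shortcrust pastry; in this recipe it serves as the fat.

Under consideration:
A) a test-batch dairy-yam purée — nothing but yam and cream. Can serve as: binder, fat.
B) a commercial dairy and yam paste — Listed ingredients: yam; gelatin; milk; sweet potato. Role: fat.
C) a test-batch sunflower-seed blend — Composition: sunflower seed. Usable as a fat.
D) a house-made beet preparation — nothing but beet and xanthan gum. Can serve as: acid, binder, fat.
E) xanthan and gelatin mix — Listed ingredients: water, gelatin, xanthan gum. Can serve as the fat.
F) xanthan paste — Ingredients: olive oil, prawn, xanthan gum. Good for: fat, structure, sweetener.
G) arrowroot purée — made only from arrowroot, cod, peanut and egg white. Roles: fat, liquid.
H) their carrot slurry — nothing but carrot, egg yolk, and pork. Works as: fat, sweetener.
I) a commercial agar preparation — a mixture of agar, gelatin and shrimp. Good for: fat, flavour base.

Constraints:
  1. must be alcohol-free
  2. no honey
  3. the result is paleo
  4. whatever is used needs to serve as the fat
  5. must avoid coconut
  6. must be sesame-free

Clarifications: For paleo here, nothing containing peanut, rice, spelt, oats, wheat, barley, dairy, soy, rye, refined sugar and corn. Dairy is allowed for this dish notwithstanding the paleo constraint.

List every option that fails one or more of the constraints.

G

A: dairy is permitted under the paleo carve-out; nothing else excluded — keep
B: dairy is permitted under the paleo carve-out; nothing else excluded — OK
C: paleo, no coconut — valid
D: only xanthan gum and beet; none excluded — keep
E: only gelatin, xanthan gum and water; none excluded — keep
F: only prawn, xanthan gum and olive oil; none excluded — OK
G: has peanut, so not paleo — no
H: only egg yolk, pork, and carrot; none excluded — valid
I: only gelatin, shrimp, and agar; none excluded — keep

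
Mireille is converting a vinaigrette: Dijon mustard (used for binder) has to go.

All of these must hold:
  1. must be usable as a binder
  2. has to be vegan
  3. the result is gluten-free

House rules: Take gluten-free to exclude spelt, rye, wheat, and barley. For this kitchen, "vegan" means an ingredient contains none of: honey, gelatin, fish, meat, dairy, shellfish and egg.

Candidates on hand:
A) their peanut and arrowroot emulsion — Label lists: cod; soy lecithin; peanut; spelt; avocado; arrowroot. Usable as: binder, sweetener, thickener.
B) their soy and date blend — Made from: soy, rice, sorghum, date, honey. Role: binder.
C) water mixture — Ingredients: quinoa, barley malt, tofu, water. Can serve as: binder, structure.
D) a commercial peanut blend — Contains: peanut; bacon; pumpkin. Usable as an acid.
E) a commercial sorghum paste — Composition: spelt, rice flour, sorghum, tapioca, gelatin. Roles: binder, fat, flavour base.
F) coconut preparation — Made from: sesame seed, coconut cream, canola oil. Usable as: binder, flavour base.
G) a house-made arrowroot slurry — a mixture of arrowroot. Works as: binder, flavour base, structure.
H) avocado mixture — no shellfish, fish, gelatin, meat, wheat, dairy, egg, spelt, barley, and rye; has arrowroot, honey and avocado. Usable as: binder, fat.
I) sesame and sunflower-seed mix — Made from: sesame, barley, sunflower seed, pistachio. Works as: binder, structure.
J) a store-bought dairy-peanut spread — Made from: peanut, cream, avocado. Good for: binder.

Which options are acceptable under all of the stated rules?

A: has spelt, so not gluten-free; has cod, so not vegan — reject
B: has honey, so not vegan — no
C: has barley malt, so not gluten-free — no
D: not usable as a binder; has bacon, so not vegan — reject
E: has spelt, so not gluten-free; has gelatin, so not vegan — no
F: only coconut cream, sesame seed and canola oil; none excluded — OK
G: nothing on the exclusion list — keep
H: has honey, so not vegan — reject
I: has barley, so not gluten-free — out
J: has cream, so not vegan — reject

F, G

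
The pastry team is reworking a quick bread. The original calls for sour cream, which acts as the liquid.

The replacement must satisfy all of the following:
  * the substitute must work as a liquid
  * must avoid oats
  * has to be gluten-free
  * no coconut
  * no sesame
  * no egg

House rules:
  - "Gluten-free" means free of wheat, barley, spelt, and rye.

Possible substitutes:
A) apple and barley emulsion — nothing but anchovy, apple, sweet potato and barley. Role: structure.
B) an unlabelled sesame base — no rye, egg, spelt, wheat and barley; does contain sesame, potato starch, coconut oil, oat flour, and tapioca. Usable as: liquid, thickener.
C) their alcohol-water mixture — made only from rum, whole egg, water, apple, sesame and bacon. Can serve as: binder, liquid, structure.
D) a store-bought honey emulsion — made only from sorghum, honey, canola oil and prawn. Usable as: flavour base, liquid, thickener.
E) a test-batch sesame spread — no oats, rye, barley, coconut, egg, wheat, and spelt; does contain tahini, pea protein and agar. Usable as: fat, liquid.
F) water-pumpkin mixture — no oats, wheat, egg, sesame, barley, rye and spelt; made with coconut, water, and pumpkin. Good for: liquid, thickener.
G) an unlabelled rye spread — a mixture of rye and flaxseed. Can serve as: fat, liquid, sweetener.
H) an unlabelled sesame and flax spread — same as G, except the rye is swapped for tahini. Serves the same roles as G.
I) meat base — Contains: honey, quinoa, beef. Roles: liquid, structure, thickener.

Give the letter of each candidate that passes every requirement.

D, I

A: not usable as a liquid; has barley, so not gluten-free — no
B: has oat flour, so not oat-free; has sesame, so not sesame-free (and 1 more) — out
C: has whole egg, so not egg-free; has sesame, so not sesame-free — out
D: nothing on the exclusion list — keep
E: has tahini, so not sesame-free — out
F: has coconut, so not coconut-free — reject
G: has rye, so not gluten-free — reject
H: has tahini, so not sesame-free — reject
I: no sesame, gluten-free — valid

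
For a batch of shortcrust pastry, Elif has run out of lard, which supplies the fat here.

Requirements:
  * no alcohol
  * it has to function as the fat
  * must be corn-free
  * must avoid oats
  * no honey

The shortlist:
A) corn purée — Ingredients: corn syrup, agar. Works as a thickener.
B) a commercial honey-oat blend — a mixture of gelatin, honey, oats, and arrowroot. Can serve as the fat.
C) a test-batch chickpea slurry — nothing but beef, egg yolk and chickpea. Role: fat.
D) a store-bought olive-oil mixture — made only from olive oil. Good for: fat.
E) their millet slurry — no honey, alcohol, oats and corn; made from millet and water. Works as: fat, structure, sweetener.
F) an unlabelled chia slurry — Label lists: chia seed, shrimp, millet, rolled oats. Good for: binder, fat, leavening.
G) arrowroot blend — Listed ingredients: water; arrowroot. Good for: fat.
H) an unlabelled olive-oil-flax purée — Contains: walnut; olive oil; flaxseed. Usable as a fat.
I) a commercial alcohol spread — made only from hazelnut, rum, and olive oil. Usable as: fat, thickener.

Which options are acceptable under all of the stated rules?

C, D, E, G, H

A: not usable as a fat; has corn syrup, so not corn-free — no
B: has honey, so not honey-free; has oats, so not oat-free — no
C: no oats, no corn — OK
D: only olive oil; none excluded — keep
E: every rule checks out — keep
F: has rolled oats, so not oat-free — reject
G: every rule checks out — keep
H: only walnut, flaxseed, and olive oil; none excluded — keep
I: has rum, so not alcohol-free — no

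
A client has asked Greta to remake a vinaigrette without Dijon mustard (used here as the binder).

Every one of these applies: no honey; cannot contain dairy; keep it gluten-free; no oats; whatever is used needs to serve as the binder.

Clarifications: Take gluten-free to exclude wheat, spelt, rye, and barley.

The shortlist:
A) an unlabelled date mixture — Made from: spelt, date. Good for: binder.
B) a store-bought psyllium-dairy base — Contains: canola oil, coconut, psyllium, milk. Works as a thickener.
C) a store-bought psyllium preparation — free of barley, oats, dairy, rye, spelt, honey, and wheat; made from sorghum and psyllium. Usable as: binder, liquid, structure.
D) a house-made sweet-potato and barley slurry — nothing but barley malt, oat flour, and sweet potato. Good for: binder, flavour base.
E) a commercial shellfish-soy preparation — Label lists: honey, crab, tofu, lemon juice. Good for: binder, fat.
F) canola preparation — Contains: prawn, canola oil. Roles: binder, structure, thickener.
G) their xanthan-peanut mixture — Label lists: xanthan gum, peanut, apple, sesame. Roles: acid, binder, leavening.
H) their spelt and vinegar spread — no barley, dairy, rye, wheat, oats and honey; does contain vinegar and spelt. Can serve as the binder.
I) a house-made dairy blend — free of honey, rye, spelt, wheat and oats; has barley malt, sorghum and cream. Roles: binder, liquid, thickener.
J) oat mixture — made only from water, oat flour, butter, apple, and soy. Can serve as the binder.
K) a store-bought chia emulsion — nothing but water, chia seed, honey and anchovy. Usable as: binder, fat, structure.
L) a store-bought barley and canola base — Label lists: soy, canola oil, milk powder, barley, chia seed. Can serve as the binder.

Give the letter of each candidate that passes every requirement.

C, F, G

A: has spelt, so not gluten-free — out
B: not usable as a binder; has milk, so not dairy-free — no
C: works as a binder, no dairy, no honey — valid
D: has barley malt, so not gluten-free; has oat flour, so not oat-free — reject
E: has honey, so not honey-free — no
F: every rule checks out — keep
G: nothing on the exclusion list — OK
H: has spelt, so not gluten-free — reject
I: has barley malt, so not gluten-free; has cream, so not dairy-free — no
J: has butter, so not dairy-free; has oat flour, so not oat-free — no
K: has honey, so not honey-free — out
L: has barley, so not gluten-free; has milk powder, so not dairy-free — reject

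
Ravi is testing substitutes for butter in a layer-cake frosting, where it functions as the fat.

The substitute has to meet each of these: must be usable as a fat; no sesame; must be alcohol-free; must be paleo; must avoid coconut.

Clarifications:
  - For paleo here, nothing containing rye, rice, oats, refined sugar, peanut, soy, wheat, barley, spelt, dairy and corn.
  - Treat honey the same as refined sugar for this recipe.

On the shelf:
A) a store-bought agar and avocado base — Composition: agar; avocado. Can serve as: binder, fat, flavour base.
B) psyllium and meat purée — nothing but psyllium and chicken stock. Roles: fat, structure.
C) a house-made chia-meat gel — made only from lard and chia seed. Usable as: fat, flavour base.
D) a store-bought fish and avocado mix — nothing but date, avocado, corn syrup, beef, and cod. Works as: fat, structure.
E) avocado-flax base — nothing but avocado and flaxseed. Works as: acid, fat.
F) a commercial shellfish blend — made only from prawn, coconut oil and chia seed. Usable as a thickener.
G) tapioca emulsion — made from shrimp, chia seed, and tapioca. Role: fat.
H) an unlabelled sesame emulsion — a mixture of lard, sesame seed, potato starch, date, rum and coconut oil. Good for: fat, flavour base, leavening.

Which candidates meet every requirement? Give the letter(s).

A, B, C, E, G

A: works as a fat, paleo, no coconut — valid
B: only chicken stock and psyllium; none excluded — keep
C: no sesame, no alcohol — valid
D: has corn syrup, so not paleo — out
E: no coconut, no sesame — keep
F: not usable as a fat; has coconut oil, so not coconut-free — reject
G: every rule checks out — keep
H: has coconut oil, so not coconut-free; has rum, so not alcohol-free (and 1 more) — reject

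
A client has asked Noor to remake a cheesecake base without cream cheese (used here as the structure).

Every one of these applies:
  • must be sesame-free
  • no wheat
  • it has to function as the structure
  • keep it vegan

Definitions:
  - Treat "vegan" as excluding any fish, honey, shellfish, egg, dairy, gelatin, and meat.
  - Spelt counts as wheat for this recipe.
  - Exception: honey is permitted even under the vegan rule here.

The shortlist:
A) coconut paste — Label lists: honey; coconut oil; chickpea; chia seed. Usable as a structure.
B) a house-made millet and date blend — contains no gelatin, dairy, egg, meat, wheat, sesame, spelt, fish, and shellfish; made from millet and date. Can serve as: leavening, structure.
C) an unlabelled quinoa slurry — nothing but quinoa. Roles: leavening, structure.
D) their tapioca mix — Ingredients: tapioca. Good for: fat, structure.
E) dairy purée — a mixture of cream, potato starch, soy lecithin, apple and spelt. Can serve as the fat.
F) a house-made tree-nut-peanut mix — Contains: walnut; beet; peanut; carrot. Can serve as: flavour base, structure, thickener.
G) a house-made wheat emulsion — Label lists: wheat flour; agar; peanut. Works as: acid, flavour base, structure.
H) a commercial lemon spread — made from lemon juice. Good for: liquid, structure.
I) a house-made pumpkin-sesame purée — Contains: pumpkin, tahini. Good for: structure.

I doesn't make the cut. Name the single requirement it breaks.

sesame-free

usable as a structure: satisfied
vegan: satisfied
wheat-free: satisfied
sesame-free: has tahini — fails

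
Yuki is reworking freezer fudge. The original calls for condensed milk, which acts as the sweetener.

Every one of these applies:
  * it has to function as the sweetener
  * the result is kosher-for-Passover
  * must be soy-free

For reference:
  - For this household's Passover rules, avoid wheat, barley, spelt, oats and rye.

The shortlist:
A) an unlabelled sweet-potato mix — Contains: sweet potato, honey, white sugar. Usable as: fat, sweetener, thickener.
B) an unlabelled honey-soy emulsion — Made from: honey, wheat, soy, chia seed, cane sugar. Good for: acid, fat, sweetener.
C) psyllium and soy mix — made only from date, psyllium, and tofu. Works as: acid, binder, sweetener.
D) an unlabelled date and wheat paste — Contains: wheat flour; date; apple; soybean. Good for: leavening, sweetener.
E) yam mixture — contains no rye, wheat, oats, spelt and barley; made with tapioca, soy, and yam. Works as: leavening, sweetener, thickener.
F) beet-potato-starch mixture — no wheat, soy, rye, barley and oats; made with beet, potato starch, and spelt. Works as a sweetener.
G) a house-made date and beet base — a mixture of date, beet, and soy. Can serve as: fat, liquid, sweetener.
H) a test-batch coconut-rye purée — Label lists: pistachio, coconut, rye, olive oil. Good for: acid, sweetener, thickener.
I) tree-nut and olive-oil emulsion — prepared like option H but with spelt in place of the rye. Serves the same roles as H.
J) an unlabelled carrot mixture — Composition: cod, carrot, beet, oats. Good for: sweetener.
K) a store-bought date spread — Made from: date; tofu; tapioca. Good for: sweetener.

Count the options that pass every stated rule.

1

A: all constraints satisfied — OK
B: has wheat, so not kosher-for-Passover; has soy, so not soy-free — no
C: has tofu, so not soy-free — no
D: has wheat flour, so not kosher-for-Passover; has soybean, so not soy-free — no
E: has soy, so not soy-free — out
F: has spelt, so not kosher-for-Passover — out
G: has soy, so not soy-free — no
H: has rye, so not kosher-for-Passover — no
I: has spelt, so not kosher-for-Passover — out
J: has oats, so not kosher-for-Passover — reject
K: has tofu, so not soy-free — out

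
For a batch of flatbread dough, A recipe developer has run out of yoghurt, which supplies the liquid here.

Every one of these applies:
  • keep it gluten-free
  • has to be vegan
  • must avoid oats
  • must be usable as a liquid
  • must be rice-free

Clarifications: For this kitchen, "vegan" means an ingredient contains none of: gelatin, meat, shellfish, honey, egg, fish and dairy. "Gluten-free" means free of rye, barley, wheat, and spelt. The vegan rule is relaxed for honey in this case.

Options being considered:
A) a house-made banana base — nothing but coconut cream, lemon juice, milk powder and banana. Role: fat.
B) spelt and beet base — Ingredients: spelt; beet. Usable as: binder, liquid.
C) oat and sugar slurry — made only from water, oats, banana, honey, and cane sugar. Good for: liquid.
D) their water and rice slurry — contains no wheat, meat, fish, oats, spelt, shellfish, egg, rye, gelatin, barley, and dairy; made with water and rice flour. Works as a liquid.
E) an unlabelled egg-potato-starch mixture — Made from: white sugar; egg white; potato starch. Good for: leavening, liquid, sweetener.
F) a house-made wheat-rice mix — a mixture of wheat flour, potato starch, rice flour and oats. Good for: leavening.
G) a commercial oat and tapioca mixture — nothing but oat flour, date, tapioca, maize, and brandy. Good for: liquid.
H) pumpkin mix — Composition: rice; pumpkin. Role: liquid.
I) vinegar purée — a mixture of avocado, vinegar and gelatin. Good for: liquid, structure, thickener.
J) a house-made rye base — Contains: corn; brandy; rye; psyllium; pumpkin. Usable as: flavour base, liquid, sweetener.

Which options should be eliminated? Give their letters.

A, B, C, D, E, F, G, H, I, J

A: not usable as a liquid; has milk powder, so not vegan — no
B: has spelt, so not gluten-free — reject
C: has oats, so not oat-free — out
D: has rice flour, so not rice-free — reject
E: has egg white, so not vegan — reject
F: not usable as a liquid; has wheat flour, so not gluten-free (and 2 more) — no
G: has oat flour, so not oat-free — no
H: has rice, so not rice-free — no
I: has gelatin, so not vegan — reject
J: has rye, so not gluten-free — no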